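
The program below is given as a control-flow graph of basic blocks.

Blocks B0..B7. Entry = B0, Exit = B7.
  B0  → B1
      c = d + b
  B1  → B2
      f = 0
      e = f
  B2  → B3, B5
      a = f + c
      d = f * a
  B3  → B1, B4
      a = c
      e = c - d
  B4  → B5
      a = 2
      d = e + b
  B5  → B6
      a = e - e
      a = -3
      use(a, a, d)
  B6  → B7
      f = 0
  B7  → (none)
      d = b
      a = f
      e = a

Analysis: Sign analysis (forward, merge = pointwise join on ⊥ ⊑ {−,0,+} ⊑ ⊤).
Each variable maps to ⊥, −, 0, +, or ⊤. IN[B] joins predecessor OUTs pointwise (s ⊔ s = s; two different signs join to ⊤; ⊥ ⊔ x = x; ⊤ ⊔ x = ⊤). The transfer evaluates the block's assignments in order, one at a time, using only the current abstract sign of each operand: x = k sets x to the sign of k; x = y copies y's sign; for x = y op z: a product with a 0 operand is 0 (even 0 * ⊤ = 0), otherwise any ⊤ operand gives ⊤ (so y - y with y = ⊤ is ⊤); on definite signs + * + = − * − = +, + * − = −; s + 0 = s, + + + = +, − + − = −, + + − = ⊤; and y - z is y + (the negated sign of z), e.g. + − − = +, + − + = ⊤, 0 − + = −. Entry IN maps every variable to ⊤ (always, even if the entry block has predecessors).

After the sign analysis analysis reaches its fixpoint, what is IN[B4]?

Answer: {a: ⊤, b: ⊤, c: ⊤, d: 0, e: ⊤, f: 0}

Derivation:
Per-block solution:
  B0:  IN=(all ⊤)  OUT=(all ⊤)
  B1:  IN=(all ⊤)  OUT={e:0, f:0; rest ⊤}
  B2:  IN={e:0, f:0; rest ⊤}  OUT={d:0, e:0, f:0; rest ⊤}
  B3:  IN={d:0, e:0, f:0; rest ⊤}  OUT={d:0, f:0; rest ⊤}
  B4:  IN={d:0, f:0; rest ⊤}  OUT={a:+, f:0; rest ⊤}
  B5:  IN={f:0; rest ⊤}  OUT={a:-, f:0; rest ⊤}
  B6:  IN={a:-, f:0; rest ⊤}  OUT={a:-, f:0; rest ⊤}
  B7:  IN={a:-, f:0; rest ⊤}  OUT={a:0, e:0, f:0; rest ⊤}

Merge at B4: IN[B4] = OUT[B3] = {a: ⊤, b: ⊤, c: ⊤, d: 0, e: ⊤, f: 0}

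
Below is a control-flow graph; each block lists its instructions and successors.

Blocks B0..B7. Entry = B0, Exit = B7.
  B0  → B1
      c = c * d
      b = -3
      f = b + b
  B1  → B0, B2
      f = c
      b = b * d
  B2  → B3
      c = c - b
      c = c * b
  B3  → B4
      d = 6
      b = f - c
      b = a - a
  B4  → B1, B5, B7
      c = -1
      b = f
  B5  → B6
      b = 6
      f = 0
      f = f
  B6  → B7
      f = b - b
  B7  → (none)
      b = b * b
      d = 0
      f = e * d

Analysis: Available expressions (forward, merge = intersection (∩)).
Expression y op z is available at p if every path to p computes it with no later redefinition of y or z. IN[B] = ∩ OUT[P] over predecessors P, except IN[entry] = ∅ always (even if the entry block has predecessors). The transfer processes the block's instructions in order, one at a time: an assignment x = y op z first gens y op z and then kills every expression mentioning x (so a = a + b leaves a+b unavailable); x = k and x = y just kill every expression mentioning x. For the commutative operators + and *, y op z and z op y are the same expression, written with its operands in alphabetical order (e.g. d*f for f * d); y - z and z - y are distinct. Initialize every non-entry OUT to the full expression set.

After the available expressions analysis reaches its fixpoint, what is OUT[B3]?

Converged values:
  B0: | IN={} | OUT={b+b}
  B1: | IN={} | OUT={}
  B2: | IN={} | OUT={}
  B3: | IN={} | OUT={a-a, f-c}
  B4: | IN={a-a, f-c} | OUT={a-a}
  B5: | IN={a-a} | OUT={a-a}
  B6: | IN={a-a} | OUT={a-a, b-b}
  B7: | IN={a-a} | OUT={a-a, d*e}

Merge at B3: IN[B3] = OUT[B2] = {}
Applying B3's transfer function to that IN value gives OUT[B3] (row B3 above).

Answer: {a-a, f-c}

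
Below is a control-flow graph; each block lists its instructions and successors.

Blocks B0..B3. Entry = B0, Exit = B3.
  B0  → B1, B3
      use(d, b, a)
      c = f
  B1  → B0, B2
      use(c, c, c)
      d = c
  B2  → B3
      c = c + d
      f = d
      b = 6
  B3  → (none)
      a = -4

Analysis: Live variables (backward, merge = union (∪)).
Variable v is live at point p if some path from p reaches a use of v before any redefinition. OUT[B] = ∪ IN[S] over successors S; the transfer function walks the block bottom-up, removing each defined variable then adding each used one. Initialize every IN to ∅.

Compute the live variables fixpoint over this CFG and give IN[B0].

Fixpoint table:
  B0:   IN={a, b, d, f}   OUT={a, b, c, f}
  B1:   IN={a, b, c, f}   OUT={a, b, c, d, f}
  B2:   IN={c, d}   OUT={}
  B3:   IN={}   OUT={}

Merge at B0: OUT[B0] = IN[B1] ⊔ IN[B3] = {a, b, c, f}
Applying B0's transfer function to that OUT value gives IN[B0] (row B0 above).

Answer: {a, b, d, f}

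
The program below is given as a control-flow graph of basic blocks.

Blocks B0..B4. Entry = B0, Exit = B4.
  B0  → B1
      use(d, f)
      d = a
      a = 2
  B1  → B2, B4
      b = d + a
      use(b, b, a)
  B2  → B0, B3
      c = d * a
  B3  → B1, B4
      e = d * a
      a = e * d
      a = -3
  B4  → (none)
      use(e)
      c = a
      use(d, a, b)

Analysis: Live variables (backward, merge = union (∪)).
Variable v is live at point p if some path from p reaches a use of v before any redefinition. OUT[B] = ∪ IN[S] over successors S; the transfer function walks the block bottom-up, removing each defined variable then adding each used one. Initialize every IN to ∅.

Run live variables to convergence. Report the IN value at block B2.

Per-block solution:
  B0:   IN={a, d, e, f}   OUT={a, d, e, f}
  B1:   IN={a, d, e, f}   OUT={a, b, d, e, f}
  B2:   IN={a, b, d, e, f}   OUT={a, b, d, e, f}
  B3:   IN={a, b, d, f}   OUT={a, b, d, e, f}
  B4:   IN={a, b, d, e}   OUT={}

Merge at B2: OUT[B2] = IN[B0] ⊔ IN[B3] = {a, b, d, e, f}
Applying B2's transfer function to that OUT value gives IN[B2] (row B2 above).

Answer: {a, b, d, e, f}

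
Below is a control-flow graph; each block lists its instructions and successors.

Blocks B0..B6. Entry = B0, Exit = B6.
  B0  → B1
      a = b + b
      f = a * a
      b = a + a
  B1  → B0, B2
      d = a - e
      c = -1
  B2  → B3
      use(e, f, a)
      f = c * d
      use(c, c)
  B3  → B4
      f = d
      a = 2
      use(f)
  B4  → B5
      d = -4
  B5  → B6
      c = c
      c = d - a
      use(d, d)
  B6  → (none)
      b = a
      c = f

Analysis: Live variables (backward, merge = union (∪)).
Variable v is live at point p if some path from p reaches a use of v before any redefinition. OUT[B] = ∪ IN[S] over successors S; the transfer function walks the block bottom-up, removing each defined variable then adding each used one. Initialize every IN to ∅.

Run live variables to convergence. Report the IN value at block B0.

Answer: {b, e}

Working:
Per-block solution:
  B0:   IN={b, e}   OUT={a, b, e, f}
  B1:   IN={a, b, e, f}   OUT={a, b, c, d, e, f}
  B2:   IN={a, c, d, e, f}   OUT={c, d}
  B3:   IN={c, d}   OUT={a, c, f}
  B4:   IN={a, c, f}   OUT={a, c, d, f}
  B5:   IN={a, c, d, f}   OUT={a, f}
  B6:   IN={a, f}   OUT={}

Merge at B0: OUT[B0] = IN[B1] = {a, b, e, f}
Applying B0's transfer function to that OUT value gives IN[B0] (row B0 above).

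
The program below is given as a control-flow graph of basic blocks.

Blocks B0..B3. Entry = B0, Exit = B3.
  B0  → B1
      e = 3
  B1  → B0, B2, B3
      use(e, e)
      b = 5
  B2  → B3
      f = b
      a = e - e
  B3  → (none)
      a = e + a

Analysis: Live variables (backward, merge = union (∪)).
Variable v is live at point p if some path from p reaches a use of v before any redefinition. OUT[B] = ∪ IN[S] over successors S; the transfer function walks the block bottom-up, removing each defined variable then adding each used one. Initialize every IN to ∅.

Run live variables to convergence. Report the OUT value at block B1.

Converged values:
  B0:  IN={a}  OUT={a, e}
  B1:  IN={a, e}  OUT={a, b, e}
  B2:  IN={b, e}  OUT={a, e}
  B3:  IN={a, e}  OUT={}

Merge at B1: OUT[B1] = IN[B0] ⊔ IN[B2] ⊔ IN[B3] = {a, b, e}

Answer: {a, b, e}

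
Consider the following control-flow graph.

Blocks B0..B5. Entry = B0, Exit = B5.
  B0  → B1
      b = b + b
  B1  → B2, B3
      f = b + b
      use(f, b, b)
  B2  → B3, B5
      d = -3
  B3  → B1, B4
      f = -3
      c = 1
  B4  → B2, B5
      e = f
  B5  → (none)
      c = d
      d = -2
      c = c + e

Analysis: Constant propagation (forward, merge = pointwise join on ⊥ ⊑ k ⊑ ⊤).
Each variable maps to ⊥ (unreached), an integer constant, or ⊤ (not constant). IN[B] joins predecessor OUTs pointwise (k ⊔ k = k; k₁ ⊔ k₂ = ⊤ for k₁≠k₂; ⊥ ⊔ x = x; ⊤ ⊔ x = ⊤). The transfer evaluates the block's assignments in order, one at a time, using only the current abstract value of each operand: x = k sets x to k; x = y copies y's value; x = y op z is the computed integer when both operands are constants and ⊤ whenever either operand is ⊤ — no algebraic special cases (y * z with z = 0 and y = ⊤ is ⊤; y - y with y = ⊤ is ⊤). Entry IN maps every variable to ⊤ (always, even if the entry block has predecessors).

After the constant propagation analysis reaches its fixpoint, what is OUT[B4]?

Fixpoint table:
  B0:   IN=(all ⊤)   OUT=(all ⊤)
  B1:   IN=(all ⊤)   OUT=(all ⊤)
  B2:   IN=(all ⊤)   OUT={d:-3; rest ⊤}
  B3:   IN=(all ⊤)   OUT={c:1, f:-3; rest ⊤}
  B4:   IN={c:1, f:-3; rest ⊤}   OUT={c:1, e:-3, f:-3; rest ⊤}
  B5:   IN=(all ⊤)   OUT={d:-2; rest ⊤}

Merge at B4: IN[B4] = OUT[B3] = {a: ⊤, b: ⊤, c: 1, d: ⊤, e: ⊤, f: -3}
Applying B4's transfer function to that IN value gives OUT[B4] (row B4 above).

Answer: {a: ⊤, b: ⊤, c: 1, d: ⊤, e: -3, f: -3}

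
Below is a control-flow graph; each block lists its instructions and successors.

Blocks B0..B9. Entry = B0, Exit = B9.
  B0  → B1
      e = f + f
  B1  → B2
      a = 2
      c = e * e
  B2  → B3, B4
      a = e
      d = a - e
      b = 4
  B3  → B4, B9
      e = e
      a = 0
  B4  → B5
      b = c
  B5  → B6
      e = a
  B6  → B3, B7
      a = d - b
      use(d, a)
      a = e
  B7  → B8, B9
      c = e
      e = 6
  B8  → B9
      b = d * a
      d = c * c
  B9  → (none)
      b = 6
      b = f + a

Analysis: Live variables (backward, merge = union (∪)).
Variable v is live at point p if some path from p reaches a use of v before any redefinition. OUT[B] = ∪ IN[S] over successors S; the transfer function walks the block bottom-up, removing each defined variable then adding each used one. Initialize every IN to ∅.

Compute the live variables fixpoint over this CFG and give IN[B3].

Answer: {c, d, e, f}

Derivation:
Converged values:
  B0:   IN={f}   OUT={e, f}
  B1:   IN={e, f}   OUT={c, e, f}
  B2:   IN={c, e, f}   OUT={a, c, d, e, f}
  B3:   IN={c, d, e, f}   OUT={a, c, d, f}
  B4:   IN={a, c, d, f}   OUT={a, b, c, d, f}
  B5:   IN={a, b, c, d, f}   OUT={b, c, d, e, f}
  B6:   IN={b, c, d, e, f}   OUT={a, c, d, e, f}
  B7:   IN={a, d, e, f}   OUT={a, c, d, f}
  B8:   IN={a, c, d, f}   OUT={a, f}
  B9:   IN={a, f}   OUT={}

Merge at B3: OUT[B3] = IN[B4] ⊔ IN[B9] = {a, c, d, f}
Applying B3's transfer function to that OUT value gives IN[B3] (row B3 above).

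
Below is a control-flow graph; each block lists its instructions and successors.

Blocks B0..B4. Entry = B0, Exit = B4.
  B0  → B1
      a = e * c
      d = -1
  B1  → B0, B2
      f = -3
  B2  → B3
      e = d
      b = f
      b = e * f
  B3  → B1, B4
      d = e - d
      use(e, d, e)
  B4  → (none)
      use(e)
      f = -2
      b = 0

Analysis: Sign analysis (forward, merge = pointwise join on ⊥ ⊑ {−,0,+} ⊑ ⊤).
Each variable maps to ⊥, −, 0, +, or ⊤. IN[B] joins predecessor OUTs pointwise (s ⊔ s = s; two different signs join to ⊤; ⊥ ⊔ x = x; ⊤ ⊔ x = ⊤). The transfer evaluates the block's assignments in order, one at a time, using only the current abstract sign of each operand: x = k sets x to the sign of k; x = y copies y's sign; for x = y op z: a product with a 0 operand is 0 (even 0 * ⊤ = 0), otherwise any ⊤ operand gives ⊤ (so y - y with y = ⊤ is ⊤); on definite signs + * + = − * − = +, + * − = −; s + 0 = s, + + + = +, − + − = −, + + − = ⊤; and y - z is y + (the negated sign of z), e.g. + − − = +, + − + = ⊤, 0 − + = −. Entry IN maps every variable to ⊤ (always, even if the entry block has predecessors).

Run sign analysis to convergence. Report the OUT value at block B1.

Per-block solution:
  B0:  IN=(all ⊤)  OUT={d:-; rest ⊤}
  B1:  IN=(all ⊤)  OUT={f:-; rest ⊤}
  B2:  IN={f:-; rest ⊤}  OUT={f:-; rest ⊤}
  B3:  IN={f:-; rest ⊤}  OUT={f:-; rest ⊤}
  B4:  IN={f:-; rest ⊤}  OUT={b:0, f:-; rest ⊤}

Merge at B1: IN[B1] = OUT[B0] ⊔ OUT[B3] = {a: ⊤, b: ⊤, c: ⊤, d: ⊤, e: ⊤, f: ⊤}
Applying B1's transfer function to that IN value gives OUT[B1] (row B1 above).

Answer: {a: ⊤, b: ⊤, c: ⊤, d: ⊤, e: ⊤, f: -}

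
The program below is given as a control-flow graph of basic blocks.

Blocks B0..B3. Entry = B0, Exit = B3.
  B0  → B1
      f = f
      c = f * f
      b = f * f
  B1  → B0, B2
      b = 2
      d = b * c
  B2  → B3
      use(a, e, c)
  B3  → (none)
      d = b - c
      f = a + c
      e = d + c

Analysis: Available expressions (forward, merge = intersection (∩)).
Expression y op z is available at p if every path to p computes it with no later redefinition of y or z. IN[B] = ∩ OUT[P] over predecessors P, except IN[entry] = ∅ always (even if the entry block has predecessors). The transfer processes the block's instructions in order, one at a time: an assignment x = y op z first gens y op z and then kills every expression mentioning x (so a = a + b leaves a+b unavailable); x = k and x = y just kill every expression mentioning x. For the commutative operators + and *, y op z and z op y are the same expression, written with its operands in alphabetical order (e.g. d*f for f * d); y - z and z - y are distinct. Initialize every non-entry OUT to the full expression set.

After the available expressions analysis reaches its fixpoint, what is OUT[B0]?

Answer: {f*f}

Derivation:
Fixpoint table:
  B0:   IN={}   OUT={f*f}
  B1:   IN={f*f}   OUT={b*c, f*f}
  B2:   IN={b*c, f*f}   OUT={b*c, f*f}
  B3:   IN={b*c, f*f}   OUT={a+c, b*c, b-c, c+d}

Merge at B0 (entry node, so the boundary value {} is joined with the incoming edge(s)): IN[B0] = {} ∩ OUT[B1] = {}
Applying B0's transfer function to that IN value gives OUT[B0] (row B0 above).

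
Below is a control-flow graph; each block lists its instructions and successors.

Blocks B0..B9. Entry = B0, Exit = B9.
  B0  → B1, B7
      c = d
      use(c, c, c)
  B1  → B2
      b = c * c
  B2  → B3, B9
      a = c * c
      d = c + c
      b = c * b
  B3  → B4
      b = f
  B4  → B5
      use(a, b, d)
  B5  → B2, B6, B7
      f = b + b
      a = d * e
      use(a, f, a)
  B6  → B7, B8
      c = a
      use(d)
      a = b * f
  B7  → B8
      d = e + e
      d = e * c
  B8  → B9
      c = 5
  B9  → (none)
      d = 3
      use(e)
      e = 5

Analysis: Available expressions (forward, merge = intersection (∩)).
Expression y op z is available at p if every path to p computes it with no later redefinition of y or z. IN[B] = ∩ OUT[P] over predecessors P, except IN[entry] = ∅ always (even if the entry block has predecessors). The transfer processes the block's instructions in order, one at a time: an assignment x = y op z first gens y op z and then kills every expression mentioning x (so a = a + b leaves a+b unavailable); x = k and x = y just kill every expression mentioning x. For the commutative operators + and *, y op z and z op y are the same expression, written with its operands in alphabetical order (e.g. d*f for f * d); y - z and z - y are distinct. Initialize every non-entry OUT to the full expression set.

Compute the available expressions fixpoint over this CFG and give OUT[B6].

Per-block solution:
  B0:   IN={}   OUT={}
  B1:   IN={}   OUT={c*c}
  B2:   IN={c*c}   OUT={c*c, c+c}
  B3:   IN={c*c, c+c}   OUT={c*c, c+c}
  B4:   IN={c*c, c+c}   OUT={c*c, c+c}
  B5:   IN={c*c, c+c}   OUT={b+b, c*c, c+c, d*e}
  B6:   IN={b+b, c*c, c+c, d*e}   OUT={b*f, b+b, d*e}
  B7:   IN={}   OUT={c*e, e+e}
  B8:   IN={}   OUT={}
  B9:   IN={}   OUT={}

Merge at B6: IN[B6] = OUT[B5] = {b+b, c*c, c+c, d*e}
Applying B6's transfer function to that IN value gives OUT[B6] (row B6 above).

Answer: {b*f, b+b, d*e}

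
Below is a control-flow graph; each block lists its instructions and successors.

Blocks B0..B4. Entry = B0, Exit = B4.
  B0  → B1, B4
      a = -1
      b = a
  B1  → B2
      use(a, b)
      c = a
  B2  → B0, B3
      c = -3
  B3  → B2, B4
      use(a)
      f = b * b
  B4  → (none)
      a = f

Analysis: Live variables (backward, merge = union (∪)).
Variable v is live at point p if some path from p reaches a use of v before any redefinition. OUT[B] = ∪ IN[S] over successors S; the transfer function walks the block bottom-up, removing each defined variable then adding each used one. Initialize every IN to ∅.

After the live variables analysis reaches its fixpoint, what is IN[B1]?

Per-block solution:
  B0: | IN={f} | OUT={a, b, f}
  B1: | IN={a, b, f} | OUT={a, b, f}
  B2: | IN={a, b, f} | OUT={a, b, f}
  B3: | IN={a, b} | OUT={a, b, f}
  B4: | IN={f} | OUT={}

Merge at B1: OUT[B1] = IN[B2] = {a, b, f}
Applying B1's transfer function to that OUT value gives IN[B1] (row B1 above).

Answer: {a, b, f}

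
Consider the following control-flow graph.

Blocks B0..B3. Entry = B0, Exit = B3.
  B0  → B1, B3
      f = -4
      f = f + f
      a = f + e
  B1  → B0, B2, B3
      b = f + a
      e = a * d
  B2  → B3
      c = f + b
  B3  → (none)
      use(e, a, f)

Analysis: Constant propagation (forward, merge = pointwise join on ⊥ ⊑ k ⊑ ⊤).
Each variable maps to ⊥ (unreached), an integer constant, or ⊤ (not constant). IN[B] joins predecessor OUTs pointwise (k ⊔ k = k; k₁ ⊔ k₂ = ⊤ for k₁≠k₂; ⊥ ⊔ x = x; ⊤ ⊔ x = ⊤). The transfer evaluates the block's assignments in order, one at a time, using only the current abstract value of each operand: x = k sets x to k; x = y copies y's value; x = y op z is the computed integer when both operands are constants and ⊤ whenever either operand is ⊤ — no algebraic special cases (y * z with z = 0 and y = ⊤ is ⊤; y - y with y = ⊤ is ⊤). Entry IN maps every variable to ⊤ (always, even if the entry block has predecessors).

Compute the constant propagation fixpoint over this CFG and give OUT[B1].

Answer: {a: ⊤, b: ⊤, c: ⊤, d: ⊤, e: ⊤, f: -8}

Working:
Fixpoint table:
  B0:  IN=(all ⊤)  OUT={f:-8; rest ⊤}
  B1:  IN={f:-8; rest ⊤}  OUT={f:-8; rest ⊤}
  B2:  IN={f:-8; rest ⊤}  OUT={f:-8; rest ⊤}
  B3:  IN={f:-8; rest ⊤}  OUT={f:-8; rest ⊤}

Merge at B1: IN[B1] = OUT[B0] = {a: ⊤, b: ⊤, c: ⊤, d: ⊤, e: ⊤, f: -8}
Applying B1's transfer function to that IN value gives OUT[B1] (row B1 above).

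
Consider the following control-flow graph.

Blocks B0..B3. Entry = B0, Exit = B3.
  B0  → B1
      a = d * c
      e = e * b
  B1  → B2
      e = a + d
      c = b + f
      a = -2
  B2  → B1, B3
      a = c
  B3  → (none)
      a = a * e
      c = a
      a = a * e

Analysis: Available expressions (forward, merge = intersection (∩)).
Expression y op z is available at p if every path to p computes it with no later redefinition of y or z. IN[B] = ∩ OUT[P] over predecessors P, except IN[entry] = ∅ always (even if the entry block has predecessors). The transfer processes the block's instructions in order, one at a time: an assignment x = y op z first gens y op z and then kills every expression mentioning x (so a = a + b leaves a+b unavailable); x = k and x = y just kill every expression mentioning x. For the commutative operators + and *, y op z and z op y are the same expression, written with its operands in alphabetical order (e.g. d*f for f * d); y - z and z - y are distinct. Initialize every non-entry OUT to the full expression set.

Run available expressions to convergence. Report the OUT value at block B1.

Converged values:
  B0: | IN={} | OUT={c*d}
  B1: | IN={} | OUT={b+f}
  B2: | IN={b+f} | OUT={b+f}
  B3: | IN={b+f} | OUT={b+f}

Merge at B1: IN[B1] = OUT[B0] ∩ OUT[B2] = {}
Applying B1's transfer function to that IN value gives OUT[B1] (row B1 above).

Answer: {b+f}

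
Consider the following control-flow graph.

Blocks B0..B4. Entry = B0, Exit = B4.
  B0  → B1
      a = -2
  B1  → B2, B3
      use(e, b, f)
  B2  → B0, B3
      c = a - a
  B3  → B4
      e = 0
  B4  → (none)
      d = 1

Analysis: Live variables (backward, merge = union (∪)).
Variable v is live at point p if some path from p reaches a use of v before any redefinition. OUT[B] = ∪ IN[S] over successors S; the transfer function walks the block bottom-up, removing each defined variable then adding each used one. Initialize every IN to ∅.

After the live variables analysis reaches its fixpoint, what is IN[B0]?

Answer: {b, e, f}

Derivation:
Converged values:
  B0:  IN={b, e, f}  OUT={a, b, e, f}
  B1:  IN={a, b, e, f}  OUT={a, b, e, f}
  B2:  IN={a, b, e, f}  OUT={b, e, f}
  B3:  IN={}  OUT={}
  B4:  IN={}  OUT={}

Merge at B0: OUT[B0] = IN[B1] = {a, b, e, f}
Applying B0's transfer function to that OUT value gives IN[B0] (row B0 above).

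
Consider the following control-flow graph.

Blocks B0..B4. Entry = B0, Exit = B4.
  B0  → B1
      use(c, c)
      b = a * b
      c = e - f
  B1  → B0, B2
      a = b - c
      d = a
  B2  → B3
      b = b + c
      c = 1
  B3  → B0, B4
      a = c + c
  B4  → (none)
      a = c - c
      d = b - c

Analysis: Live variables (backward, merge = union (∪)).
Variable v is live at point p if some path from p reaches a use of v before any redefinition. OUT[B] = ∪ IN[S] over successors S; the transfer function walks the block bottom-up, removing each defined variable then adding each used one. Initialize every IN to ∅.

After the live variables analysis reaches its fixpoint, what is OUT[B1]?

Answer: {a, b, c, e, f}

Derivation:
Per-block solution:
  B0:  IN={a, b, c, e, f}  OUT={b, c, e, f}
  B1:  IN={b, c, e, f}  OUT={a, b, c, e, f}
  B2:  IN={b, c, e, f}  OUT={b, c, e, f}
  B3:  IN={b, c, e, f}  OUT={a, b, c, e, f}
  B4:  IN={b, c}  OUT={}

Merge at B1: OUT[B1] = IN[B0] ⊔ IN[B2] = {a, b, c, e, f}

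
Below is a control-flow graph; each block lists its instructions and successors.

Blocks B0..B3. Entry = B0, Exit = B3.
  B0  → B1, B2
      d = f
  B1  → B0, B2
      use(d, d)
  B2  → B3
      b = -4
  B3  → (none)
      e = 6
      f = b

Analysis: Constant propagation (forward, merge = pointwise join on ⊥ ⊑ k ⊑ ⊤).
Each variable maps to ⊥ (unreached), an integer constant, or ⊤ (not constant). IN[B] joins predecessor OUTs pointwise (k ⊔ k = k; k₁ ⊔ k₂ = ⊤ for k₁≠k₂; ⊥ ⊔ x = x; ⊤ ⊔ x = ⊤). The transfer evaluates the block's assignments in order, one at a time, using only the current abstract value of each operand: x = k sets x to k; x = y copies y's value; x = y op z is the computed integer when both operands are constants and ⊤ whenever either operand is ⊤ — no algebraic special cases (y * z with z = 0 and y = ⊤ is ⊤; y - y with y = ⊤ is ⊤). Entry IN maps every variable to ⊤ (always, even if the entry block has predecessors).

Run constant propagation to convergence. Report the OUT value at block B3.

Converged values:
  B0:  IN=(all ⊤)  OUT=(all ⊤)
  B1:  IN=(all ⊤)  OUT=(all ⊤)
  B2:  IN=(all ⊤)  OUT={b:-4; rest ⊤}
  B3:  IN={b:-4; rest ⊤}  OUT={b:-4, e:6, f:-4; rest ⊤}

Merge at B3: IN[B3] = OUT[B2] = {a: ⊤, b: -4, c: ⊤, d: ⊤, e: ⊤, f: ⊤}
Applying B3's transfer function to that IN value gives OUT[B3] (row B3 above).

Answer: {a: ⊤, b: -4, c: ⊤, d: ⊤, e: 6, f: -4}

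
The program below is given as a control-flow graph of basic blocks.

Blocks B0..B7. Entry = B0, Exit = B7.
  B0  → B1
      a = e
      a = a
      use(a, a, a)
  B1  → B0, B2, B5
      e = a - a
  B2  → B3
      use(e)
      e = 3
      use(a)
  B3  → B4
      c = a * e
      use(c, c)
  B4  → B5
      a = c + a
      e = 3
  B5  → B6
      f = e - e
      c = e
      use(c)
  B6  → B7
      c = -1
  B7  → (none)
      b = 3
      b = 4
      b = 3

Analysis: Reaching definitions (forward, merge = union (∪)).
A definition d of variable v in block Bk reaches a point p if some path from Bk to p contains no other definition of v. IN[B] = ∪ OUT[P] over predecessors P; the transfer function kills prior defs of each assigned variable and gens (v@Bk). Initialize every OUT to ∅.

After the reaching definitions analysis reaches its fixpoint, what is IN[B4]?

Answer: {a@B0, c@B3, e@B2}

Trace:
Per-block solution:
  B0:  IN={a@B0, e@B1}  OUT={a@B0, e@B1}
  B1:  IN={a@B0, e@B1}  OUT={a@B0, e@B1}
  B2:  IN={a@B0, e@B1}  OUT={a@B0, e@B2}
  B3:  IN={a@B0, e@B2}  OUT={a@B0, c@B3, e@B2}
  B4:  IN={a@B0, c@B3, e@B2}  OUT={a@B4, c@B3, e@B4}
  B5:  IN={a@B0, a@B4, c@B3, e@B1, e@B4}  OUT={a@B0, a@B4, c@B5, e@B1, e@B4, f@B5}
  B6:  IN={a@B0, a@B4, c@B5, e@B1, e@B4, f@B5}  OUT={a@B0, a@B4, c@B6, e@B1, e@B4, f@B5}
  B7:  IN={a@B0, a@B4, c@B6, e@B1, e@B4, f@B5}  OUT={a@B0, a@B4, b@B7, c@B6, e@B1, e@B4, f@B5}

Merge at B4: IN[B4] = OUT[B3] = {a@B0, c@B3, e@B2}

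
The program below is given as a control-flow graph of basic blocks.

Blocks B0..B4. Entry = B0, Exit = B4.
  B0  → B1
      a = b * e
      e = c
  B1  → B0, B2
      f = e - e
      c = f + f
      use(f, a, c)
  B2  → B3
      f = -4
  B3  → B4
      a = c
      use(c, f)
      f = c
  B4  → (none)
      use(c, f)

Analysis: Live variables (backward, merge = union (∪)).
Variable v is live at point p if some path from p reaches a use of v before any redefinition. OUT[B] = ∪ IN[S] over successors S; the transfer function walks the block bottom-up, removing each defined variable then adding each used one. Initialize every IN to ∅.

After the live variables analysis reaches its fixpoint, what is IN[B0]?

Converged values:
  B0:  IN={b, c, e}  OUT={a, b, e}
  B1:  IN={a, b, e}  OUT={b, c, e}
  B2:  IN={c}  OUT={c, f}
  B3:  IN={c, f}  OUT={c, f}
  B4:  IN={c, f}  OUT={}

Merge at B0: OUT[B0] = IN[B1] = {a, b, e}
Applying B0's transfer function to that OUT value gives IN[B0] (row B0 above).

Answer: {b, c, e}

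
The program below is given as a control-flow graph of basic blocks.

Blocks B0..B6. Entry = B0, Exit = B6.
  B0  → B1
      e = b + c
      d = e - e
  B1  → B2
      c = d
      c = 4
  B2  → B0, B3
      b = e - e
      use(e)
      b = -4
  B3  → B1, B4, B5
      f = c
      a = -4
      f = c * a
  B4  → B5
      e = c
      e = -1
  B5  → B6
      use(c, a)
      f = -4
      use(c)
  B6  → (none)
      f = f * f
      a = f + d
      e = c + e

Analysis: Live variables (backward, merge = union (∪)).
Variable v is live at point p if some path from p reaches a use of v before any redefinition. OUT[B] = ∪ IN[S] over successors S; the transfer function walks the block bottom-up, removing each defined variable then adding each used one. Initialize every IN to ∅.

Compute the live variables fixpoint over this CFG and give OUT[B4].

Converged values:
  B0:  IN={b, c}  OUT={d, e}
  B1:  IN={d, e}  OUT={c, d, e}
  B2:  IN={c, d, e}  OUT={b, c, d, e}
  B3:  IN={c, d, e}  OUT={a, c, d, e}
  B4:  IN={a, c, d}  OUT={a, c, d, e}
  B5:  IN={a, c, d, e}  OUT={c, d, e, f}
  B6:  IN={c, d, e, f}  OUT={}

Merge at B4: OUT[B4] = IN[B5] = {a, c, d, e}

Answer: {a, c, d, e}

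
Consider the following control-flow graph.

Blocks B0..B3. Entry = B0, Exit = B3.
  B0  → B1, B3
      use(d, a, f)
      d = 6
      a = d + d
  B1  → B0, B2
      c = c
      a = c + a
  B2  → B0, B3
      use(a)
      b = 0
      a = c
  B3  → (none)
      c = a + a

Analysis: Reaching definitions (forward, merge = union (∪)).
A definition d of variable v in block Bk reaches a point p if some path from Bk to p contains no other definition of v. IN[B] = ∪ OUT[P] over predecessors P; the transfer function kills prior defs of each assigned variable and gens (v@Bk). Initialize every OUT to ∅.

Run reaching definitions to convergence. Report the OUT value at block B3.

Fixpoint table:
  B0: | IN={a@B1, a@B2, b@B2, c@B1, d@B0} | OUT={a@B0, b@B2, c@B1, d@B0}
  B1: | IN={a@B0, b@B2, c@B1, d@B0} | OUT={a@B1, b@B2, c@B1, d@B0}
  B2: | IN={a@B1, b@B2, c@B1, d@B0} | OUT={a@B2, b@B2, c@B1, d@B0}
  B3: | IN={a@B0, a@B2, b@B2, c@B1, d@B0} | OUT={a@B0, a@B2, b@B2, c@B3, d@B0}

Merge at B3: IN[B3] = OUT[B0] ⊔ OUT[B2] = {a@B0, a@B2, b@B2, c@B1, d@B0}
Applying B3's transfer function to that IN value gives OUT[B3] (row B3 above).

Answer: {a@B0, a@B2, b@B2, c@B3, d@B0}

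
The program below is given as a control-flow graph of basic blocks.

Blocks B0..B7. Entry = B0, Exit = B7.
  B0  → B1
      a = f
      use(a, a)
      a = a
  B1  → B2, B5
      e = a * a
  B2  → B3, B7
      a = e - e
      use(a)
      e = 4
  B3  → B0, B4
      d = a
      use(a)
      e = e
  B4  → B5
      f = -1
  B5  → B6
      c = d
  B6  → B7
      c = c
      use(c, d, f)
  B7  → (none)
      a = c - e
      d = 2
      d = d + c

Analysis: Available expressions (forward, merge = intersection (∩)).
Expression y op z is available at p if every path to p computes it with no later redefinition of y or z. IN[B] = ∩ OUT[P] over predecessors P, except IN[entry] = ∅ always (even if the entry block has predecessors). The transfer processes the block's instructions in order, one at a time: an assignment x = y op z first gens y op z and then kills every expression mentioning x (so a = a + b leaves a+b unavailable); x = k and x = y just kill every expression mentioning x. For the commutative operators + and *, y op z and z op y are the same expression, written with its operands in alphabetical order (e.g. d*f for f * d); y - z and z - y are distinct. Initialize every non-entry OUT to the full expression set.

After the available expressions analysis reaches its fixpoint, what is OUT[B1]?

Converged values:
  B0:   IN={}   OUT={}
  B1:   IN={}   OUT={a*a}
  B2:   IN={a*a}   OUT={}
  B3:   IN={}   OUT={}
  B4:   IN={}   OUT={}
  B5:   IN={}   OUT={}
  B6:   IN={}   OUT={}
  B7:   IN={}   OUT={c-e}

Merge at B1: IN[B1] = OUT[B0] = {}
Applying B1's transfer function to that IN value gives OUT[B1] (row B1 above).

Answer: {a*a}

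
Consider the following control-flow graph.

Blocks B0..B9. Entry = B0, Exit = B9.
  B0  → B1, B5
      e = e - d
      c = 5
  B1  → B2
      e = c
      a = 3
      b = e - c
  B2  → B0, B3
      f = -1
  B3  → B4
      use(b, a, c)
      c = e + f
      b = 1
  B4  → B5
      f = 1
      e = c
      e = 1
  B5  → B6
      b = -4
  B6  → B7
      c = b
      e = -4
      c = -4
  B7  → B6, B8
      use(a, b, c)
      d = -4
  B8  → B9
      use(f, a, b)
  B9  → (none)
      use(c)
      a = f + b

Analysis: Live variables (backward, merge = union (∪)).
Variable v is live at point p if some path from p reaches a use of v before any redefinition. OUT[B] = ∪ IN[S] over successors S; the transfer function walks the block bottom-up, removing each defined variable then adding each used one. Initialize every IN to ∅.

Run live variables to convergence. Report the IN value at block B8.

Answer: {a, b, c, f}

Working:
Fixpoint table:
  B0:   IN={a, d, e, f}   OUT={a, c, d, f}
  B1:   IN={c, d}   OUT={a, b, c, d, e}
  B2:   IN={a, b, c, d, e}   OUT={a, b, c, d, e, f}
  B3:   IN={a, b, c, e, f}   OUT={a, c}
  B4:   IN={a, c}   OUT={a, f}
  B5:   IN={a, f}   OUT={a, b, f}
  B6:   IN={a, b, f}   OUT={a, b, c, f}
  B7:   IN={a, b, c, f}   OUT={a, b, c, f}
  B8:   IN={a, b, c, f}   OUT={b, c, f}
  B9:   IN={b, c, f}   OUT={}

Merge at B8: OUT[B8] = IN[B9] = {b, c, f}
Applying B8's transfer function to that OUT value gives IN[B8] (row B8 above).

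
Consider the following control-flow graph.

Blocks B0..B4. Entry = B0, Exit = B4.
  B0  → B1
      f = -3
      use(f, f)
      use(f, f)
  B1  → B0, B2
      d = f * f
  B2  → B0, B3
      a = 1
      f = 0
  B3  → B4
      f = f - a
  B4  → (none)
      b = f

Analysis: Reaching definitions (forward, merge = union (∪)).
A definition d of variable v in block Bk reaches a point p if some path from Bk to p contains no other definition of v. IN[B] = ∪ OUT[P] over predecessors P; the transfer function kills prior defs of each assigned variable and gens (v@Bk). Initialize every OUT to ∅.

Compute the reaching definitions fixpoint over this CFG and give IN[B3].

Fixpoint table:
  B0:  IN={a@B2, d@B1, f@B0, f@B2}  OUT={a@B2, d@B1, f@B0}
  B1:  IN={a@B2, d@B1, f@B0}  OUT={a@B2, d@B1, f@B0}
  B2:  IN={a@B2, d@B1, f@B0}  OUT={a@B2, d@B1, f@B2}
  B3:  IN={a@B2, d@B1, f@B2}  OUT={a@B2, d@B1, f@B3}
  B4:  IN={a@B2, d@B1, f@B3}  OUT={a@B2, b@B4, d@B1, f@B3}

Merge at B3: IN[B3] = OUT[B2] = {a@B2, d@B1, f@B2}

Answer: {a@B2, d@B1, f@B2}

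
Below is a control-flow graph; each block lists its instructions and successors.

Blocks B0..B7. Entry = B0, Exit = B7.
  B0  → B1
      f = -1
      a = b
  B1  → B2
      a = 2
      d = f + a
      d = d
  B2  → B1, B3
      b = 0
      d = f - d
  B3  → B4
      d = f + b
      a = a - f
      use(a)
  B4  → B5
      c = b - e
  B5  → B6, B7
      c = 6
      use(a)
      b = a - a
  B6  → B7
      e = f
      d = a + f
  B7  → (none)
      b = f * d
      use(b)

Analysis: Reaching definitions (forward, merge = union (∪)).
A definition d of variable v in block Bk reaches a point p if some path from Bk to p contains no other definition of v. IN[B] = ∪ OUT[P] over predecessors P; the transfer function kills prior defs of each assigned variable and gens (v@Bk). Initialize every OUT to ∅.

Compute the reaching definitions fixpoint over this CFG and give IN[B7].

Fixpoint table:
  B0:   IN={}   OUT={a@B0, f@B0}
  B1:   IN={a@B0, a@B1, b@B2, d@B2, f@B0}   OUT={a@B1, b@B2, d@B1, f@B0}
  B2:   IN={a@B1, b@B2, d@B1, f@B0}   OUT={a@B1, b@B2, d@B2, f@B0}
  B3:   IN={a@B1, b@B2, d@B2, f@B0}   OUT={a@B3, b@B2, d@B3, f@B0}
  B4:   IN={a@B3, b@B2, d@B3, f@B0}   OUT={a@B3, b@B2, c@B4, d@B3, f@B0}
  B5:   IN={a@B3, b@B2, c@B4, d@B3, f@B0}   OUT={a@B3, b@B5, c@B5, d@B3, f@B0}
  B6:   IN={a@B3, b@B5, c@B5, d@B3, f@B0}   OUT={a@B3, b@B5, c@B5, d@B6, e@B6, f@B0}
  B7:   IN={a@B3, b@B5, c@B5, d@B3, d@B6, e@B6, f@B0}   OUT={a@B3, b@B7, c@B5, d@B3, d@B6, e@B6, f@B0}

Merge at B7: IN[B7] = OUT[B5] ⊔ OUT[B6] = {a@B3, b@B5, c@B5, d@B3, d@B6, e@B6, f@B0}

Answer: {a@B3, b@B5, c@B5, d@B3, d@B6, e@B6, f@B0}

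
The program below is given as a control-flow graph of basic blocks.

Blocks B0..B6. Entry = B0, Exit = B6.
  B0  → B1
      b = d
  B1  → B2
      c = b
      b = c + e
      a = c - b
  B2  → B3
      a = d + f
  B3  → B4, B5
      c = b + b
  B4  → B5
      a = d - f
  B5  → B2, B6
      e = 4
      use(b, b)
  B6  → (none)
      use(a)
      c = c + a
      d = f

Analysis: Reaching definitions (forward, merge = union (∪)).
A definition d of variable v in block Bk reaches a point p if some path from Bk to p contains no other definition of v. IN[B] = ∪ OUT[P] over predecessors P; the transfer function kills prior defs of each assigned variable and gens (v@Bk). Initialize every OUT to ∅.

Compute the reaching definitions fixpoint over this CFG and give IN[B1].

Fixpoint table:
  B0: | IN={} | OUT={b@B0}
  B1: | IN={b@B0} | OUT={a@B1, b@B1, c@B1}
  B2: | IN={a@B1, a@B2, a@B4, b@B1, c@B1, c@B3, e@B5} | OUT={a@B2, b@B1, c@B1, c@B3, e@B5}
  B3: | IN={a@B2, b@B1, c@B1, c@B3, e@B5} | OUT={a@B2, b@B1, c@B3, e@B5}
  B4: | IN={a@B2, b@B1, c@B3, e@B5} | OUT={a@B4, b@B1, c@B3, e@B5}
  B5: | IN={a@B2, a@B4, b@B1, c@B3, e@B5} | OUT={a@B2, a@B4, b@B1, c@B3, e@B5}
  B6: | IN={a@B2, a@B4, b@B1, c@B3, e@B5} | OUT={a@B2, a@B4, b@B1, c@B6, d@B6, e@B5}

Merge at B1: IN[B1] = OUT[B0] = {b@B0}

Answer: {b@B0}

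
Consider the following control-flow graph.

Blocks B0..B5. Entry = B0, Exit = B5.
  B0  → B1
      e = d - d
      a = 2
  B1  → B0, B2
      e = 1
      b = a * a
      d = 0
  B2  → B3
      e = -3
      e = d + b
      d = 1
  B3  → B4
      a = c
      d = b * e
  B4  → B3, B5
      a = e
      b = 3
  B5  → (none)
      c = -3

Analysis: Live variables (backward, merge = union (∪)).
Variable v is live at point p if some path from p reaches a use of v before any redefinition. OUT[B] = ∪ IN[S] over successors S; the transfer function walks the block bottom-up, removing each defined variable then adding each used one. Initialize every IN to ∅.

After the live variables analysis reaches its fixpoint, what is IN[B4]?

Converged values:
  B0:  IN={c, d}  OUT={a, c}
  B1:  IN={a, c}  OUT={b, c, d}
  B2:  IN={b, c, d}  OUT={b, c, e}
  B3:  IN={b, c, e}  OUT={c, e}
  B4:  IN={c, e}  OUT={b, c, e}
  B5:  IN={}  OUT={}

Merge at B4: OUT[B4] = IN[B3] ⊔ IN[B5] = {b, c, e}
Applying B4's transfer function to that OUT value gives IN[B4] (row B4 above).

Answer: {c, e}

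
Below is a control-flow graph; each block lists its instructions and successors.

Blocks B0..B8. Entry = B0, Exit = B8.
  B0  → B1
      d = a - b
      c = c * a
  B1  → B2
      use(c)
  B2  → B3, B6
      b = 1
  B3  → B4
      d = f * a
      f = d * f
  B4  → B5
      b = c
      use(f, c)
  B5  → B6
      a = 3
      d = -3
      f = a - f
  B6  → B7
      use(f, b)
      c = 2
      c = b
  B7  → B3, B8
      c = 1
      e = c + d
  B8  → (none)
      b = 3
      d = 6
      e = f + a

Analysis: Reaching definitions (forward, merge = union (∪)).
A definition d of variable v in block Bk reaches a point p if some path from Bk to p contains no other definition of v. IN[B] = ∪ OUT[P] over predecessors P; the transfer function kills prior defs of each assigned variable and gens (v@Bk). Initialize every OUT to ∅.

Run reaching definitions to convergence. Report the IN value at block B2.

Fixpoint table:
  B0:   IN={}   OUT={c@B0, d@B0}
  B1:   IN={c@B0, d@B0}   OUT={c@B0, d@B0}
  B2:   IN={c@B0, d@B0}   OUT={b@B2, c@B0, d@B0}
  B3:   IN={a@B5, b@B2, b@B4, c@B0, c@B7, d@B0, d@B5, e@B7, f@B5}   OUT={a@B5, b@B2, b@B4, c@B0, c@B7, d@B3, e@B7, f@B3}
  B4:   IN={a@B5, b@B2, b@B4, c@B0, c@B7, d@B3, e@B7, f@B3}   OUT={a@B5, b@B4, c@B0, c@B7, d@B3, e@B7, f@B3}
  B5:   IN={a@B5, b@B4, c@B0, c@B7, d@B3, e@B7, f@B3}   OUT={a@B5, b@B4, c@B0, c@B7, d@B5, e@B7, f@B5}
  B6:   IN={a@B5, b@B2, b@B4, c@B0, c@B7, d@B0, d@B5, e@B7, f@B5}   OUT={a@B5, b@B2, b@B4, c@B6, d@B0, d@B5, e@B7, f@B5}
  B7:   IN={a@B5, b@B2, b@B4, c@B6, d@B0, d@B5, e@B7, f@B5}   OUT={a@B5, b@B2, b@B4, c@B7, d@B0, d@B5, e@B7, f@B5}
  B8:   IN={a@B5, b@B2, b@B4, c@B7, d@B0, d@B5, e@B7, f@B5}   OUT={a@B5, b@B8, c@B7, d@B8, e@B8, f@B5}

Merge at B2: IN[B2] = OUT[B1] = {c@B0, d@B0}

Answer: {c@B0, d@B0}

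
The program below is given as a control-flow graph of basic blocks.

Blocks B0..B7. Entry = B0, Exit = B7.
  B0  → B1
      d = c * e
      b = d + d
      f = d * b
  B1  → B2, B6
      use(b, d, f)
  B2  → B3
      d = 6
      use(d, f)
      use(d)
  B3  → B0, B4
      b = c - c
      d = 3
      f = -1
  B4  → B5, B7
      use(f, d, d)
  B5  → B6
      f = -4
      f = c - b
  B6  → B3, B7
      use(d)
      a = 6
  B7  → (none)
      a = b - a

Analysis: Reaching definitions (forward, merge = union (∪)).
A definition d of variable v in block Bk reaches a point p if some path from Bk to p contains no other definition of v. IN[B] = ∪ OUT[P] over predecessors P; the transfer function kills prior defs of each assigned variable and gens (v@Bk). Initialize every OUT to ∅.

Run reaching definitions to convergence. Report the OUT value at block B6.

Fixpoint table:
  B0: | IN={a@B6, b@B3, d@B3, f@B3} | OUT={a@B6, b@B0, d@B0, f@B0}
  B1: | IN={a@B6, b@B0, d@B0, f@B0} | OUT={a@B6, b@B0, d@B0, f@B0}
  B2: | IN={a@B6, b@B0, d@B0, f@B0} | OUT={a@B6, b@B0, d@B2, f@B0}
  B3: | IN={a@B6, b@B0, b@B3, d@B0, d@B2, d@B3, f@B0, f@B5} | OUT={a@B6, b@B3, d@B3, f@B3}
  B4: | IN={a@B6, b@B3, d@B3, f@B3} | OUT={a@B6, b@B3, d@B3, f@B3}
  B5: | IN={a@B6, b@B3, d@B3, f@B3} | OUT={a@B6, b@B3, d@B3, f@B5}
  B6: | IN={a@B6, b@B0, b@B3, d@B0, d@B3, f@B0, f@B5} | OUT={a@B6, b@B0, b@B3, d@B0, d@B3, f@B0, f@B5}
  B7: | IN={a@B6, b@B0, b@B3, d@B0, d@B3, f@B0, f@B3, f@B5} | OUT={a@B7, b@B0, b@B3, d@B0, d@B3, f@B0, f@B3, f@B5}

Merge at B6: IN[B6] = OUT[B1] ⊔ OUT[B5] = {a@B6, b@B0, b@B3, d@B0, d@B3, f@B0, f@B5}
Applying B6's transfer function to that IN value gives OUT[B6] (row B6 above).

Answer: {a@B6, b@B0, b@B3, d@B0, d@B3, f@B0, f@B5}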